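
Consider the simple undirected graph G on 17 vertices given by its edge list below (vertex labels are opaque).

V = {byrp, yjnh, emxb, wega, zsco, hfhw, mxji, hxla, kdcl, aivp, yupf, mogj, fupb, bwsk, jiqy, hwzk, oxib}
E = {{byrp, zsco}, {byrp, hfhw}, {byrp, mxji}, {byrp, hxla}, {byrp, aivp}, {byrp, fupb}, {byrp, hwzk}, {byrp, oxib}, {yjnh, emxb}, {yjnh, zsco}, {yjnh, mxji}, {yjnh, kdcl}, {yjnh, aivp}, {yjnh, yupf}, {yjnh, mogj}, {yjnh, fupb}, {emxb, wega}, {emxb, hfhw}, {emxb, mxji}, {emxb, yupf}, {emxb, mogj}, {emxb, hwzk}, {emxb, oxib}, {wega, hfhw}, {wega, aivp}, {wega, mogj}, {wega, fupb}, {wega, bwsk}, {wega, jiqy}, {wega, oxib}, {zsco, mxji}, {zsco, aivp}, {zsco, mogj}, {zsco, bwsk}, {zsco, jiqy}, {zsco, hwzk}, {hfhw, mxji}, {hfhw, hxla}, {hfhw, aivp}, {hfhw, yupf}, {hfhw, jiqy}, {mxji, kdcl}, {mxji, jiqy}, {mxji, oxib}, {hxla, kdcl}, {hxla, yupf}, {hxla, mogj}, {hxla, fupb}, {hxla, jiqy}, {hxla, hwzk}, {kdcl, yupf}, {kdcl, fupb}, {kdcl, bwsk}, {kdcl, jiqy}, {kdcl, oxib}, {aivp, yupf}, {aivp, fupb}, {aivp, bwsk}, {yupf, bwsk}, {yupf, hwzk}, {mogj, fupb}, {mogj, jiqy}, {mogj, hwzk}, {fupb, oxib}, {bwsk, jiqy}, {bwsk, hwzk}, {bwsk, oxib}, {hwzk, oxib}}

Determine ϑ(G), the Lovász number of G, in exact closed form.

Vertex yupf has 8 neighbors: yjnh, emxb, hfhw, hxla, kdcl, aivp, bwsk, hwzk.
Vertex hfhw has 8 neighbors: byrp, emxb, wega, mxji, hxla, aivp, yupf, jiqy.
Vertex aivp has 8 neighbors: byrp, yjnh, wega, zsco, hfhw, yupf, fupb, bwsk.
N(mogj) = {yjnh, emxb, wega, zsco, hxla, fupb, jiqy, hwzk}, |N(mogj)| = 8.
Regular of degree 8 on 17 vertices: Paley(17): SR with (k,λ,μ)=(8,3,4).
spec(A) ≈ [8.0, 1.56155, -2.56155] (distinct, 5 d.p.).
λ_max=8, λ_min=-sqrt(17)/2 - 1/2; ϑ = −17·λ_min/(λ_max−λ_min) = sqrt(17).
≈ 4.12311 (to 5 d.p.).

sqrt(17)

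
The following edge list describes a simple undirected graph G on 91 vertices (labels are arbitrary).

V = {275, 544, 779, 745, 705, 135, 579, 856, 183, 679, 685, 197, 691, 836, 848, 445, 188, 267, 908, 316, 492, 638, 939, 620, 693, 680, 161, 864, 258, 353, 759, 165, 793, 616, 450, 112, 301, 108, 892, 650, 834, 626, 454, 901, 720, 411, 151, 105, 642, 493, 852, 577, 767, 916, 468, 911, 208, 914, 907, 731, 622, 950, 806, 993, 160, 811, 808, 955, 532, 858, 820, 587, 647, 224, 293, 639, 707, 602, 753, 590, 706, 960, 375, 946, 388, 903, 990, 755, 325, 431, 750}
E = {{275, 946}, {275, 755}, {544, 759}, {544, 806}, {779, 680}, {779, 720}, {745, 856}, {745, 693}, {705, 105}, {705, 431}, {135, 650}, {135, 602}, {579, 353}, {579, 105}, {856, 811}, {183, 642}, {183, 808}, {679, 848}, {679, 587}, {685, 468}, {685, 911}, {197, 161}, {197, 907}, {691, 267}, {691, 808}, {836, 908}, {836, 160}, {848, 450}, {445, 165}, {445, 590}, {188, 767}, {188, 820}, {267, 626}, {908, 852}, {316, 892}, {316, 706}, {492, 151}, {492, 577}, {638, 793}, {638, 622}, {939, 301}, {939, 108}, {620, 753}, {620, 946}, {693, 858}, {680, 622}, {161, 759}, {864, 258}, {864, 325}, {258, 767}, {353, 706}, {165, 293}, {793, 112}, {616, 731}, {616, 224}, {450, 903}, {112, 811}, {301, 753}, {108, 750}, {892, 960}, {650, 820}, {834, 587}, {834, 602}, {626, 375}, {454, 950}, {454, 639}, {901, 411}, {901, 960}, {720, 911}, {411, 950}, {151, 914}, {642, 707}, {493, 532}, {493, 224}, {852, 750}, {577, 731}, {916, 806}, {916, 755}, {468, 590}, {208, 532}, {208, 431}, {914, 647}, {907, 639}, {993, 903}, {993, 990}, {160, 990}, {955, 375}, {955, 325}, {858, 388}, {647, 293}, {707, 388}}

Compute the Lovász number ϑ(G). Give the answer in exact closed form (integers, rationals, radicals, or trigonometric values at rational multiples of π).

91*cos(pi/91)/(cos(pi/91) + 1)

Vertex 806 has 2 neighbors: 544, 916.
deg(916) = 2; N(916) = {806, 755}.
N(852) = {908, 750}, |N(852)| = 2.
N(680) = {779, 622}, |N(680)| = 2.
2-regular, N=91; connected 2-regular on 91 ⇒ C_{91}.
Distinct eigenvalues (to 6 d.p.): [2.0, 1.995235, 1.980961, 1.957247, 1.924206, 1.881995, 1.830816, 1.770912, 1.702569, 1.626112, 1.541906, 1.450353, 1.351887, 1.24698, 1.136129, 1.019865, 0.898741, 0.773333, 0.644241, 0.512078, 0.377475, 0.241073, 0.103523, -0.034521, -0.172401, -0.309459, -0.445042, -0.578504, -0.70921, -0.836536, -0.959875, -1.07864, -1.192265, -1.300208, -1.401955, -1.497021, -1.584954, -1.665333, -1.737776, -1.801938, -1.857512, -1.904235, -1.941884, -1.970278, -1.989283, -1.998808].
ϑ = −N·λ_min/(λ_max−λ_min) = −91·(-2*cos(pi/91))/(2−(-2*cos(pi/91))) = 91*cos(pi/91)/(cos(pi/91) + 1).
Numerically 45.4864402.
Sandwich: α(G)=45 ≤ ϑ(G)=91*cos(pi/91)/(cos(pi/91) + 1) ≤ χ(Ḡ)=46 (both strict).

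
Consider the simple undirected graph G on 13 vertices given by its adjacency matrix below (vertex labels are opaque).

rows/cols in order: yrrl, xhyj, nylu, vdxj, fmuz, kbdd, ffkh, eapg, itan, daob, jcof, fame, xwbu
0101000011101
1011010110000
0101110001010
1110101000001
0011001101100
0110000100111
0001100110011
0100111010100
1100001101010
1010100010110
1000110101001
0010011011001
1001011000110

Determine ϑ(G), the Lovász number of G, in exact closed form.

sqrt(13)

deg(ffkh) = 6; N(ffkh) = {vdxj, fmuz, eapg, itan, fame, xwbu}.
N(daob) = {yrrl, nylu, fmuz, itan, jcof, fame}, |N(daob)| = 6.
deg(fame) = 6; N(fame) = {nylu, kbdd, ffkh, itan, daob, xwbu}.
deg(yrrl) = 6; N(yrrl) = {xhyj, vdxj, itan, daob, jcof, xwbu}.
6-regular, N=13; strongly regular (13,6,2,3).
The 3 distinct eigenvalues: [6.0, 1.302776, -2.302776].
Lovász: ϑ = −13(-sqrt(13)/2 - 1/2)/(6+-(-sqrt(13)/2 - 1/2)) = sqrt(13).
Numerically 3.605551.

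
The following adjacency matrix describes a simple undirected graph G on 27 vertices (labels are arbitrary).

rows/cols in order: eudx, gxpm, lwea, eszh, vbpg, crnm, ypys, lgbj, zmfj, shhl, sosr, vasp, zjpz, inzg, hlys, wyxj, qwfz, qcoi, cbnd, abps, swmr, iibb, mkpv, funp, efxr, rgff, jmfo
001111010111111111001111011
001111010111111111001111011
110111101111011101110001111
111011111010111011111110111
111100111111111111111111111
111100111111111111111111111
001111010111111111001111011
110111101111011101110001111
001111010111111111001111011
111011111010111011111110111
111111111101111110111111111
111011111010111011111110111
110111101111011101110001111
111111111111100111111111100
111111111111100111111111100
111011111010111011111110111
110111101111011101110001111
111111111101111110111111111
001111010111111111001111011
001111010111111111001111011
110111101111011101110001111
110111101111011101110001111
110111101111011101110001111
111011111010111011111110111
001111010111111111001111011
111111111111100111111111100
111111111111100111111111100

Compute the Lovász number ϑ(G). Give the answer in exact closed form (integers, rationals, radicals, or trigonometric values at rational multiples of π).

N(inzg) = {eudx, gxpm, lwea, eszh, vbpg, crnm, ypys, lgbj, zmfj, shhl, sosr, vasp, zjpz, wyxj, qwfz, qcoi, cbnd, abps, swmr, iibb, mkpv, funp, efxr}, |N(inzg)| = 23.
deg(jmfo) = 23; N(jmfo) = {eudx, gxpm, lwea, eszh, vbpg, crnm, ypys, lgbj, zmfj, shhl, sosr, vasp, zjpz, wyxj, qwfz, qcoi, cbnd, abps, swmr, iibb, mkpv, funp, efxr}.
deg(qwfz) = 20; N(qwfz) = {eudx, gxpm, eszh, vbpg, crnm, ypys, zmfj, shhl, sosr, vasp, inzg, hlys, wyxj, qcoi, cbnd, abps, funp, efxr, rgff, jmfo}.
Vertex gxpm has 20 neighbors: lwea, eszh, vbpg, crnm, lgbj, shhl, sosr, vasp, zjpz, inzg, hlys, wyxj, qwfz, qcoi, swmr, iibb, mkpv, funp, rgff, jmfo.
G = K_{7,7,5,4,2,2}: α = 7 = χ(Ḡ), so ϑ = 7.
= 7.0000… (decimal).
α=7, χ(Ḡ)=7; ϑ=7 lies between (collapsed).

7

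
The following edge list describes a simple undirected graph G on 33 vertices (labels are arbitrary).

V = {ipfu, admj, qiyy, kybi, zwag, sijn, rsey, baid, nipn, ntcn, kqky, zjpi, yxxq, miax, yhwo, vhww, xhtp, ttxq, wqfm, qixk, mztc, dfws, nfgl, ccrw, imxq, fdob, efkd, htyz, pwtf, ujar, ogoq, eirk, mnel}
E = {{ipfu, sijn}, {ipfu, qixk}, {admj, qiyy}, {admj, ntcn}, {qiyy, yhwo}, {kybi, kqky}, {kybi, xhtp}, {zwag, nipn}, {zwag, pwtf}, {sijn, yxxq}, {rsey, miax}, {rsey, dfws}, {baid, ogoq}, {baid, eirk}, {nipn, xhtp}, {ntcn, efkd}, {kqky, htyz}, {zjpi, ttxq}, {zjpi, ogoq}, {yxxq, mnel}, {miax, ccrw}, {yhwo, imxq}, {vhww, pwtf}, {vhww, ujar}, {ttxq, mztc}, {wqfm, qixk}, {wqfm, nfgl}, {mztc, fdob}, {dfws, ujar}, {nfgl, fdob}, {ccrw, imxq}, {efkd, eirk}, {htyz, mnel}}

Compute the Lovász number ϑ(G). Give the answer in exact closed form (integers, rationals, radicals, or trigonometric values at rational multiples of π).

deg(zwag) = 2; N(zwag) = {nipn, pwtf}.
deg(ogoq) = 2; N(ogoq) = {baid, zjpi}.
deg(ntcn) = 2; N(ntcn) = {admj, efkd}.
N(ujar) = {vhww, dfws}, |N(ujar)| = 2.
Every vertex has degree 2 (N=33); a single 33-cycle (edge-transitive).
spec(A) ≈ [2.0, 1.9639, 1.8567, 1.6825, 1.4475, 1.1601, 0.8308, 0.4715, 0.0952, -0.2846, -0.6541, -1.0, -1.3097, -1.5721, -1.7777, -1.919, -1.9909] (distinct, 4 d.p.).
λ_max=2, λ_min=-2*cos(pi/33); ϑ = −33·λ_min/(λ_max−λ_min) = 33*cos(pi/33)/(cos(pi/33) + 1).
≈ 16.4626 (to 4 d.p.).
16 ≤ 33*cos(pi/33)/(cos(pi/33) + 1) ≤ 17: both strict.

33*cos(pi/33)/(cos(pi/33) + 1)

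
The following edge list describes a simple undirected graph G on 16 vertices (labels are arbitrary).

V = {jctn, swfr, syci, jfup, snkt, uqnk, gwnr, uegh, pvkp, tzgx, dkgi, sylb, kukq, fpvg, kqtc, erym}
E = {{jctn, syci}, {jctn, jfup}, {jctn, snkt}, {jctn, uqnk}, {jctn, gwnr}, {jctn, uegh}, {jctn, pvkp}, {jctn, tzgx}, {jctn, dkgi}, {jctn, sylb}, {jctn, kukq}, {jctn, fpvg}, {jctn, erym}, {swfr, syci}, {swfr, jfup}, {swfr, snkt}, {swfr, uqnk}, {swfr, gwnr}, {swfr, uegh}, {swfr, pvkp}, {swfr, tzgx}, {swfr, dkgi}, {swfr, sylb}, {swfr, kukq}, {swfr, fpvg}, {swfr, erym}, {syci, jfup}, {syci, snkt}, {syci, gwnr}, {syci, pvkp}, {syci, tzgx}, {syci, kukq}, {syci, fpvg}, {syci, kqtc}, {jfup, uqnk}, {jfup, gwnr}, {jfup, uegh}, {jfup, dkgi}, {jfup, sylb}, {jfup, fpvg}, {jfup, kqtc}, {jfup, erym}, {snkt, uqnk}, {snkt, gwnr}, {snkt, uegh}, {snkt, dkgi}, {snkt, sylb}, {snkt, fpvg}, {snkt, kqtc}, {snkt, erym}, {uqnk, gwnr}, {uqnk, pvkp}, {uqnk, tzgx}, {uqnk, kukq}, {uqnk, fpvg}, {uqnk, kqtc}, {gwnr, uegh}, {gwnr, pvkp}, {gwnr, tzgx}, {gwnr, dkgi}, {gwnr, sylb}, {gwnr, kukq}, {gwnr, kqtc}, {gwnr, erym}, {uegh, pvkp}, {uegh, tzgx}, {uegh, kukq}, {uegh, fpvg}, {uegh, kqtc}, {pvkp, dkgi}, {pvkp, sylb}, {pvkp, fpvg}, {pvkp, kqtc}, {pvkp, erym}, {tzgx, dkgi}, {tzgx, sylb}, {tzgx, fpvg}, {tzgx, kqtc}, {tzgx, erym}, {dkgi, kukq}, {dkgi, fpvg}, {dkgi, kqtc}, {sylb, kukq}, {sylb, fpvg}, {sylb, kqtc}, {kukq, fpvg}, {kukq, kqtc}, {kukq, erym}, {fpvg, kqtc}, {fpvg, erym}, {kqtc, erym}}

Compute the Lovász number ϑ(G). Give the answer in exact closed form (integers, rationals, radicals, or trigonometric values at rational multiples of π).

6

deg(syci) = 10; N(syci) = {jctn, swfr, jfup, snkt, gwnr, pvkp, tzgx, kukq, fpvg, kqtc}.
Vertex swfr has 13 neighbors: syci, jfup, snkt, uqnk, gwnr, uegh, pvkp, tzgx, dkgi, sylb, kukq, fpvg, erym.
deg(dkgi) = 10; N(dkgi) = {jctn, swfr, jfup, snkt, gwnr, pvkp, tzgx, kukq, fpvg, kqtc}.
Vertex sylb has 10 neighbors: jctn, swfr, jfup, snkt, gwnr, pvkp, tzgx, kukq, fpvg, kqtc.
Complete 4-partite, parts [6, 5, 3, 2]: perfect, ϑ = α = 6.
≈ 6.00000 (to 5 d.p.).
Sandwich: α(G)=6 ≤ ϑ(G)=6 ≤ χ(Ḡ)=6 (collapsed).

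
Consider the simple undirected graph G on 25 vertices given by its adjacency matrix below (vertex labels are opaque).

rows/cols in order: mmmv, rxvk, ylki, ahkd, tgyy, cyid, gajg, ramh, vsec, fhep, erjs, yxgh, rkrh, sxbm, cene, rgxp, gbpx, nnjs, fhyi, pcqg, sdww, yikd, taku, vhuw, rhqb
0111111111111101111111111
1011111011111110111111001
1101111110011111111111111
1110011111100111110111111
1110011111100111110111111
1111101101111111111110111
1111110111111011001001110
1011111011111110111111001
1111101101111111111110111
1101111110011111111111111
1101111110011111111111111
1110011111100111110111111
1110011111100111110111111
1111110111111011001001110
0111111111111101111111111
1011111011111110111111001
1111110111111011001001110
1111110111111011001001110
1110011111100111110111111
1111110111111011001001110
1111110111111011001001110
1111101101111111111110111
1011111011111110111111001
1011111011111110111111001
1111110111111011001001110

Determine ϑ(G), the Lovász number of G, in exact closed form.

N(ylki) = {mmmv, rxvk, ahkd, tgyy, cyid, gajg, ramh, vsec, yxgh, rkrh, sxbm, cene, rgxp, gbpx, nnjs, fhyi, pcqg, sdww, yikd, taku, vhuw, rhqb}, |N(ylki)| = 22.
deg(gbpx) = 18; N(gbpx) = {mmmv, rxvk, ylki, ahkd, tgyy, cyid, ramh, vsec, fhep, erjs, yxgh, rkrh, cene, rgxp, fhyi, yikd, taku, vhuw}.
deg(gajg) = 18; N(gajg) = {mmmv, rxvk, ylki, ahkd, tgyy, cyid, ramh, vsec, fhep, erjs, yxgh, rkrh, cene, rgxp, fhyi, yikd, taku, vhuw}.
Vertex yxgh has 20 neighbors: mmmv, rxvk, ylki, cyid, gajg, ramh, vsec, fhep, erjs, sxbm, cene, rgxp, gbpx, nnjs, pcqg, sdww, yikd, taku, vhuw, rhqb.
G = K_{7,5,5,3,3,2}: α = 7 = χ(Ḡ), so ϑ = 7.
Numerically 7.0000000.
Check 7 ≤ 7 ≤ 7: collapsed.

7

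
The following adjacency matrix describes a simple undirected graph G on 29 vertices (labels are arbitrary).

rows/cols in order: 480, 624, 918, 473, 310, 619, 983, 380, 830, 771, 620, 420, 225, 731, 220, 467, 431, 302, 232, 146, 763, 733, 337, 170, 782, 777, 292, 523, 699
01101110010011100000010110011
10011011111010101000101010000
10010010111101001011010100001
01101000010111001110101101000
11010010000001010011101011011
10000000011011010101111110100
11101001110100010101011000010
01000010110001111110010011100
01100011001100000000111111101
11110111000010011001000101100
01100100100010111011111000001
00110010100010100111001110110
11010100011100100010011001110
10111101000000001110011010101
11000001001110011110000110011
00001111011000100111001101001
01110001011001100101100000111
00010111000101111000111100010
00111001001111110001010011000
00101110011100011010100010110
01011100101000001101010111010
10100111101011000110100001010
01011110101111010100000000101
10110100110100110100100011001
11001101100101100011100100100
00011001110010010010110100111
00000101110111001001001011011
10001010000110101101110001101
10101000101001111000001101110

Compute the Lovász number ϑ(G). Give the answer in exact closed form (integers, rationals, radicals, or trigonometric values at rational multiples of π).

sqrt(29)

Vertex 830 has 14 neighbors: 624, 918, 983, 380, 620, 420, 763, 733, 337, 170, 782, 777, 292, 699.
N(699) = {480, 918, 310, 830, 620, 731, 220, 467, 431, 337, 170, 777, 292, 523}, |N(699)| = 14.
Vertex 420 has 14 neighbors: 918, 473, 983, 830, 225, 220, 302, 232, 146, 337, 170, 782, 292, 523.
N(480) = {624, 918, 310, 619, 983, 771, 225, 731, 220, 733, 170, 782, 523, 699}, |N(480)| = 14.
14-regular, N=29; Paley(29): SR with (k,λ,μ)=(14,6,7).
A has 3 distinct eigenvalues ≈ [14.0, 2.1926, -3.1926].
−29·(-sqrt(29)/2 - 1/2) / ((14)−(-sqrt(29)/2 - 1/2)) = sqrt(29) = ϑ(G).
= 5.38516481… (decimal).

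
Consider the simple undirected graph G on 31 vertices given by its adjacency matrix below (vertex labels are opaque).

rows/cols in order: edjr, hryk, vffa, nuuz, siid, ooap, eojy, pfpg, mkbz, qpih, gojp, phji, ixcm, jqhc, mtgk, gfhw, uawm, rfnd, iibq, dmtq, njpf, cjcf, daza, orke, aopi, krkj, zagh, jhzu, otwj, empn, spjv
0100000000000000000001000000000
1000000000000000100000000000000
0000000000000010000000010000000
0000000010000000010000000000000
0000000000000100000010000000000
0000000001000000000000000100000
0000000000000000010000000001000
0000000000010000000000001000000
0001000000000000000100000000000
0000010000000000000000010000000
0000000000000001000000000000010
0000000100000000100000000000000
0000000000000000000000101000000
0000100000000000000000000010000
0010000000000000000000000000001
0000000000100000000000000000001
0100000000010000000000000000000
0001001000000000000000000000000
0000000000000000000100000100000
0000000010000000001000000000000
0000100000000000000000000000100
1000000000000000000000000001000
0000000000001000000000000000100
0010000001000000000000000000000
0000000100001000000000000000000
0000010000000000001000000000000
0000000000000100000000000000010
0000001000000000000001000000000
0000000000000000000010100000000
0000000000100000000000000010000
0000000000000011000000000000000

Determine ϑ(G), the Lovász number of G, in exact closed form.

N(hryk) = {edjr, uawm}, |N(hryk)| = 2.
deg(aopi) = 2; N(aopi) = {pfpg, ixcm}.
N(gojp) = {gfhw, empn}, |N(gojp)| = 2.
deg(eojy) = 2; N(eojy) = {rfnd, jhzu}.
Every vertex has degree 2 (N=31); a single 31-cycle (edge-transitive).
A has 16 distinct eigenvalues ≈ [2.0, 1.9591, 1.8379, 1.6415, 1.3779, 1.0579, 0.6946, 0.3029, -0.1013, -0.5013, -0.8808, -1.2242, -1.5175, -1.7487, -1.9083, -1.9897].
With N=31: ϑ(G) = 31·(-(-1)*2*cos(pi/31))/(2−(-2*cos(pi/31))) = 31*cos(pi/31)/(cos(pi/31) + 1).
≈ 15.46013 (to 5 d.p.).
Sandwich: α(G)=15 ≤ ϑ(G)=31*cos(pi/31)/(cos(pi/31) + 1) ≤ χ(Ḡ)=16 (both strict).

31*cos(pi/31)/(cos(pi/31) + 1)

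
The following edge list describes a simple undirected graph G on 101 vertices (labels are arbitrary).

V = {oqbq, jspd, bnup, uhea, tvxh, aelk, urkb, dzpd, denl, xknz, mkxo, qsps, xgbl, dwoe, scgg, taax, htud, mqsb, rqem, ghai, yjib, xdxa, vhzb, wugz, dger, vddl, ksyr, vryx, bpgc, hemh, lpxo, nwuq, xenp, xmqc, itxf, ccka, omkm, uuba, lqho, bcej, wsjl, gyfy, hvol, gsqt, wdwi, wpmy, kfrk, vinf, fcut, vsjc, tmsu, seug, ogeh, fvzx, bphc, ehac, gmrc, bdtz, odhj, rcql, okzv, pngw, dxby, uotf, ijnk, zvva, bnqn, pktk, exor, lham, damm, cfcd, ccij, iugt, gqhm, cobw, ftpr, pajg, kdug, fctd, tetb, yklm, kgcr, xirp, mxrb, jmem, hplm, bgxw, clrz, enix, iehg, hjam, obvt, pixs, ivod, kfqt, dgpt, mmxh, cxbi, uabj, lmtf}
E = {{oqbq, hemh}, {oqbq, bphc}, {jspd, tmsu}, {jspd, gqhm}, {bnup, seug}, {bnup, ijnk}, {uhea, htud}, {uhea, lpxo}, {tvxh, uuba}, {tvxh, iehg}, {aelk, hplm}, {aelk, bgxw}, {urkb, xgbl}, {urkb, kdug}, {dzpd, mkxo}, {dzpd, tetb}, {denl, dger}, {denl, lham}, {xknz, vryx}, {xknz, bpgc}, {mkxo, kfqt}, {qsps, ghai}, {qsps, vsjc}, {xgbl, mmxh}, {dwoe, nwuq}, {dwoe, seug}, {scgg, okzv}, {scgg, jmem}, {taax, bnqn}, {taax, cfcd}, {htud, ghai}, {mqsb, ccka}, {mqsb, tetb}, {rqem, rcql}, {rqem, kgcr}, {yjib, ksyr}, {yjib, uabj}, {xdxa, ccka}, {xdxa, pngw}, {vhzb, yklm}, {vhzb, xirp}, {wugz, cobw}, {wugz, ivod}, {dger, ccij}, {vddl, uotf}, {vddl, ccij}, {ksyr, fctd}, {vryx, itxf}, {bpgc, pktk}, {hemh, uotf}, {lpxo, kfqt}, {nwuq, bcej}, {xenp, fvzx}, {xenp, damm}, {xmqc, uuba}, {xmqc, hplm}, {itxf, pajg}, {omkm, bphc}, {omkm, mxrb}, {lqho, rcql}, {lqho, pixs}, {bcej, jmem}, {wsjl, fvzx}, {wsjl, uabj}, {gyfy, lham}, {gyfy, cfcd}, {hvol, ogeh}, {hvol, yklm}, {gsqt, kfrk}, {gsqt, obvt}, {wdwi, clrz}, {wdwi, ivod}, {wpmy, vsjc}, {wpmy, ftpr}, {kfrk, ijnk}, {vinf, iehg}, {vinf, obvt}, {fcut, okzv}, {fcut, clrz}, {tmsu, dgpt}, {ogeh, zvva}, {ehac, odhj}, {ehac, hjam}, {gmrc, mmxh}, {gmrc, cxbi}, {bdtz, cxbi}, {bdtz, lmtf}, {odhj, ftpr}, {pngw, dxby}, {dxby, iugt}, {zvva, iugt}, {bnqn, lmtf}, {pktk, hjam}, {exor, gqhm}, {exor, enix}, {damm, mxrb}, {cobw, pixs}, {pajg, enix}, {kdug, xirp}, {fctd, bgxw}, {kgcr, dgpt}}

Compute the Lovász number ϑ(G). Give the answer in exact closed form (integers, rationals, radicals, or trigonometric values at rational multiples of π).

101*cos(pi/101)/(cos(pi/101) + 1)

N(zvva) = {ogeh, iugt}, |N(zvva)| = 2.
N(dzpd) = {mkxo, tetb}, |N(dzpd)| = 2.
deg(qsps) = 2; N(qsps) = {ghai, vsjc}.
Vertex dger has 2 neighbors: denl, ccij.
Regular of degree 2 on 101 vertices: the odd cycle C_{101}.
The 51 distinct eigenvalues: [2.0, 1.9961, 1.9845, 1.9653, 1.9384, 1.904, 1.8623, 1.8133, 1.7574, 1.6946, 1.6253, 1.5497, 1.4681, 1.3808, 1.2882, 1.1906, 1.0884, 0.982, 0.8718, 0.7582, 0.6417, 0.5226, 0.4016, 0.279, 0.1554, 0.0311, -0.0933, -0.2173, -0.3405, -0.4624, -0.5824, -0.7003, -0.8154, -0.9273, -1.0357, -1.1401, -1.24, -1.3352, -1.4252, -1.5096, -1.5883, -1.6608, -1.7268, -1.7862, -1.8387, -1.8841, -1.9221, -1.9528, -1.9759, -1.9913, -1.999].
ϑ = −N·λ_min/(λ_max−λ_min) = −101·(-2*cos(pi/101))/(2−(-2*cos(pi/101))) = 101*cos(pi/101)/(cos(pi/101) + 1).
= 50.487783173… (decimal).
Check 50 ≤ 101*cos(pi/101)/(cos(pi/101) + 1) ≤ 51: both strict.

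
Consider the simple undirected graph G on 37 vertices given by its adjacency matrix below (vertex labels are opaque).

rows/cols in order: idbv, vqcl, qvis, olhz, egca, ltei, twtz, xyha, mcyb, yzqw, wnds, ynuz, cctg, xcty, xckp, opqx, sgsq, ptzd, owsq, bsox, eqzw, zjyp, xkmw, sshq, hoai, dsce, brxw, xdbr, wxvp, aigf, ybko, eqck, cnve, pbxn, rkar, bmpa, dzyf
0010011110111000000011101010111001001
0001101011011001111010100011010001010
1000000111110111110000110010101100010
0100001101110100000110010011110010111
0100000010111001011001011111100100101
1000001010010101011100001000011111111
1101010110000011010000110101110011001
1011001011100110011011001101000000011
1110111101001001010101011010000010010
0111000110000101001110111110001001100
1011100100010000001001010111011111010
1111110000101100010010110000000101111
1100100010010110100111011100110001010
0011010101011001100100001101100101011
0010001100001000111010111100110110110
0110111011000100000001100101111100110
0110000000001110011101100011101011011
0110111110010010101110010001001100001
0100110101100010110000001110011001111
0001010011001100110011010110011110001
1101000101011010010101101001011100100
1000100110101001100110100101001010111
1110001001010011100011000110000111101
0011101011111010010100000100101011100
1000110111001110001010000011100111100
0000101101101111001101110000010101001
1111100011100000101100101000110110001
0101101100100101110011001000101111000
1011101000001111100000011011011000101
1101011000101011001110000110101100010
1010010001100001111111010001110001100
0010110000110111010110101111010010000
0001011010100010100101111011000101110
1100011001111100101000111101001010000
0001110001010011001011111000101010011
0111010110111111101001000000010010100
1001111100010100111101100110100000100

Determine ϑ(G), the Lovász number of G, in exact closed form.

sqrt(37)

deg(xcty) = 18; N(xcty) = {qvis, olhz, ltei, xyha, yzqw, ynuz, cctg, opqx, sgsq, bsox, hoai, dsce, xdbr, wxvp, eqck, pbxn, bmpa, dzyf}.
Vertex yzqw has 18 neighbors: vqcl, qvis, olhz, xyha, mcyb, xcty, opqx, owsq, bsox, eqzw, xkmw, sshq, hoai, dsce, brxw, ybko, pbxn, rkar.
Vertex idbv has 18 neighbors: qvis, ltei, twtz, xyha, mcyb, wnds, ynuz, cctg, eqzw, zjyp, xkmw, hoai, brxw, wxvp, aigf, ybko, pbxn, dzyf.
N(ybko) = {idbv, qvis, ltei, yzqw, wnds, opqx, sgsq, ptzd, owsq, bsox, eqzw, zjyp, sshq, xdbr, wxvp, aigf, pbxn, rkar}, |N(ybko)| = 18.
G on 37 vertices is 18-regular; SR(37,18,8,9) — a Paley graph.
Distinct eigenvalues (to 4 d.p.): [18.0, 2.5414, -3.5414].
λ_max=18, λ_min=-sqrt(37)/2 - 1/2; ϑ = −37·λ_min/(λ_max−λ_min) = sqrt(37).
ϑ(G) ≈ 6.08276.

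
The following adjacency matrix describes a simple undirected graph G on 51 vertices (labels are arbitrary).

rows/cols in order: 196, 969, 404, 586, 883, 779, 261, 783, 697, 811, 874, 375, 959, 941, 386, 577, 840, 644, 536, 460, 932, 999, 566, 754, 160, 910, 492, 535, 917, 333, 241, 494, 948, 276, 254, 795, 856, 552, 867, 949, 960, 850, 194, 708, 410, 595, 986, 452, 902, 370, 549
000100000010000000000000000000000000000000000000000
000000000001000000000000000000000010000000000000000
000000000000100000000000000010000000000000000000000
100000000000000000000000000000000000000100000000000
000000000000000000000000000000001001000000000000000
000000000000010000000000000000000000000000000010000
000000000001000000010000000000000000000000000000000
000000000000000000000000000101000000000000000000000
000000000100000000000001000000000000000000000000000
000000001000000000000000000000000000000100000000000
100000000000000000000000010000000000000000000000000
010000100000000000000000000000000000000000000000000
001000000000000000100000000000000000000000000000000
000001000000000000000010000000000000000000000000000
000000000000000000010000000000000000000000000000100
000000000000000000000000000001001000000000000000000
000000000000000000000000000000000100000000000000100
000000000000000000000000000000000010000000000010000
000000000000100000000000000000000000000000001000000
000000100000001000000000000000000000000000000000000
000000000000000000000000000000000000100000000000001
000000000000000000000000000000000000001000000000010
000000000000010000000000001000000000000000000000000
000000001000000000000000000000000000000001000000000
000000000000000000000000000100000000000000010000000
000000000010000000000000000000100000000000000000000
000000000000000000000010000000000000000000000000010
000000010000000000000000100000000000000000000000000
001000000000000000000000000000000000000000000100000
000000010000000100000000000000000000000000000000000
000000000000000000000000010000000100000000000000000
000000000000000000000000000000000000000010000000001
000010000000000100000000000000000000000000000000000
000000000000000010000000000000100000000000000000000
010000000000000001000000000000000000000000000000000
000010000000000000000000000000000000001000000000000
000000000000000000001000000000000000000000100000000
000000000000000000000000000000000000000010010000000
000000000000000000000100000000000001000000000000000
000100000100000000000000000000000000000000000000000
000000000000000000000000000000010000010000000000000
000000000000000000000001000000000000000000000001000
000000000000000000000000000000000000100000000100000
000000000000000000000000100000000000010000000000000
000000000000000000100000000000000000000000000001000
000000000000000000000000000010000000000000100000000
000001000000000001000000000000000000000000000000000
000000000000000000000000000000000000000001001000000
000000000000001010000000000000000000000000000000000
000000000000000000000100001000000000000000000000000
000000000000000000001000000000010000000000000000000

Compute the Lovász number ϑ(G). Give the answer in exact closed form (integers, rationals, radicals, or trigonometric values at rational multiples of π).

N(410) = {536, 452}, |N(410)| = 2.
N(910) = {874, 241}, |N(910)| = 2.
Vertex 941 has 2 neighbors: 779, 566.
deg(902) = 2; N(902) = {386, 840}.
G on 51 vertices is 2-regular; a single 51-cycle (edge-transitive).
spec(A) ≈ [2.0, 1.9848, 1.9396, 1.8649, 1.762, 1.6324, 1.478, 1.3012, 1.1047, 0.8915, 0.6647, 0.4279, 0.1845, -0.0616, -0.3068, -0.5473, -0.7796, -1.0, -1.2053, -1.3923, -1.5582, -1.7004, -1.8169, -1.9059, -1.9659, -1.9962] (distinct, 4 d.p.).
−51·(-2*cos(pi/51)) / ((2)−(-2*cos(pi/51))) = 51*cos(pi/51)/(cos(pi/51) + 1) = ϑ(G).
ϑ(G) ≈ 25.4758.
Check 25 ≤ 51*cos(pi/51)/(cos(pi/51) + 1) ≤ 26: both strict.

51*cos(pi/51)/(cos(pi/51) + 1)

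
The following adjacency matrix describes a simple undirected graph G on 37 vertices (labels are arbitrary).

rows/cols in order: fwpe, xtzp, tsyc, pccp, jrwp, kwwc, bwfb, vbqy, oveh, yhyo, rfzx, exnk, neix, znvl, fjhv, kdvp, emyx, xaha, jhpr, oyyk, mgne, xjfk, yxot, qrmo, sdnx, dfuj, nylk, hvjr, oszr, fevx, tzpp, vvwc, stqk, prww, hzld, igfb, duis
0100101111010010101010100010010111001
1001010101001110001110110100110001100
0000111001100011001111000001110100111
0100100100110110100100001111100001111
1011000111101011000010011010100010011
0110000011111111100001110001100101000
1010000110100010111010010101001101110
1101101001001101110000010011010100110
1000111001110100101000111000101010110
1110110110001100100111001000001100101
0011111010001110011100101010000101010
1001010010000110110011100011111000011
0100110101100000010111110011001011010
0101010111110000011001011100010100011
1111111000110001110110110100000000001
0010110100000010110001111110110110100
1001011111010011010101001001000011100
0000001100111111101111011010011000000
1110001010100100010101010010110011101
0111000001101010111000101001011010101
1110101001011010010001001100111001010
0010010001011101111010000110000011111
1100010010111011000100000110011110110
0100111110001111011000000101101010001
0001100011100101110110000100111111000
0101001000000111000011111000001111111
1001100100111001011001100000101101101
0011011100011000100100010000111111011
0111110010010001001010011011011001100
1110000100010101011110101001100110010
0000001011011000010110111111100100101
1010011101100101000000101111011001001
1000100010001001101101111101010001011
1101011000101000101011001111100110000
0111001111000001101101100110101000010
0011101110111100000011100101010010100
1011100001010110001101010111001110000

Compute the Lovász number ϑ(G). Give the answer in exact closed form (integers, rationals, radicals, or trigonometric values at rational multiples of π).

Vertex rfzx has 18 neighbors: tsyc, pccp, jrwp, kwwc, bwfb, oveh, neix, znvl, fjhv, xaha, jhpr, oyyk, yxot, sdnx, nylk, vvwc, prww, igfb.
deg(qrmo) = 18; N(qrmo) = {xtzp, jrwp, kwwc, bwfb, vbqy, oveh, neix, znvl, fjhv, kdvp, xaha, jhpr, dfuj, hvjr, oszr, tzpp, stqk, duis}.
deg(yxot) = 18; N(yxot) = {fwpe, xtzp, kwwc, oveh, rfzx, exnk, neix, fjhv, kdvp, oyyk, dfuj, nylk, fevx, tzpp, vvwc, stqk, hzld, igfb}.
deg(exnk) = 18; N(exnk) = {fwpe, pccp, kwwc, oveh, znvl, fjhv, emyx, xaha, mgne, xjfk, yxot, nylk, hvjr, oszr, fevx, tzpp, igfb, duis}.
37-vertex 18-regular graph: SR(37,18,8,9) — a Paley graph.
Distinct eigenvalues (to 4 d.p.): [18.0, 2.5414, -3.5414].
Lovász: ϑ = −37(-sqrt(37)/2 - 1/2)/(18+-(-sqrt(37)/2 - 1/2)) = sqrt(37).
≈ 6.082762530 (to 9 d.p.).

sqrt(37)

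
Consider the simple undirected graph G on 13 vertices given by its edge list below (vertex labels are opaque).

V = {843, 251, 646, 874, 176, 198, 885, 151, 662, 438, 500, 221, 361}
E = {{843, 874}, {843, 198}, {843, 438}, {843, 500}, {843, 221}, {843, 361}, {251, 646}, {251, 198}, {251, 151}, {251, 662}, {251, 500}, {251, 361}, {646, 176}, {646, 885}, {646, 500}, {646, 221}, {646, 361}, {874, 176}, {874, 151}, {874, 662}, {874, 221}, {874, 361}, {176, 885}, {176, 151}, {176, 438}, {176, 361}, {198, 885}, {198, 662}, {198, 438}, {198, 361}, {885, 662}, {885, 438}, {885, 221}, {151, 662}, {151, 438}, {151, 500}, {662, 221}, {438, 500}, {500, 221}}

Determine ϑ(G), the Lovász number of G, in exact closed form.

Vertex 874 has 6 neighbors: 843, 176, 151, 662, 221, 361.
Vertex 361 has 6 neighbors: 843, 251, 646, 874, 176, 198.
Vertex 662 has 6 neighbors: 251, 874, 198, 885, 151, 221.
Vertex 251 has 6 neighbors: 646, 198, 151, 662, 500, 361.
G on 13 vertices is 6-regular; SR(13,6,2,3) — a Paley graph.
The 3 distinct eigenvalues: [6.0, 1.302776, -2.302776].
−13·(-sqrt(13)/2 - 1/2) / ((6)−(-sqrt(13)/2 - 1/2)) = sqrt(13) = ϑ(G).
ϑ(G) ≈ 3.6056.

sqrt(13)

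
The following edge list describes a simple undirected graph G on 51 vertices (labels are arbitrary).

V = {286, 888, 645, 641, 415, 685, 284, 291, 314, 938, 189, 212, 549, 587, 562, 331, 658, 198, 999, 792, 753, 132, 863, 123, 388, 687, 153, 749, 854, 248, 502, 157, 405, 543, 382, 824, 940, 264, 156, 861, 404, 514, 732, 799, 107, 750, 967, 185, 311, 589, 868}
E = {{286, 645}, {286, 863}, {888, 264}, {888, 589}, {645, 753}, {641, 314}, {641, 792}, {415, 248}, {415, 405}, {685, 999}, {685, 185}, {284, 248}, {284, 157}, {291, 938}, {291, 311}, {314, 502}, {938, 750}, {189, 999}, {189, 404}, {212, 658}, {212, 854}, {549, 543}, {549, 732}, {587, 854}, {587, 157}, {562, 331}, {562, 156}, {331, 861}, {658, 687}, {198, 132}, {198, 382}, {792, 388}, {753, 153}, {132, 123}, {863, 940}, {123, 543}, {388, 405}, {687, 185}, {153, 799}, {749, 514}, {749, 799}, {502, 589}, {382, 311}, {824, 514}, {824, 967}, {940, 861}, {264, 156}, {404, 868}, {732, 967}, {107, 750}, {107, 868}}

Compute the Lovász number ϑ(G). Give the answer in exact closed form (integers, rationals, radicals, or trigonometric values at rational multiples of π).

deg(314) = 2; N(314) = {641, 502}.
N(198) = {132, 382}, |N(198)| = 2.
deg(863) = 2; N(863) = {286, 940}.
Vertex 331 has 2 neighbors: 562, 861.
2-regular, N=51; connected 2-regular on 51 ⇒ C_{51}.
A has 26 distinct eigenvalues ≈ [2.0, 1.9848, 1.9396, 1.8649, 1.762, 1.6324, 1.478, 1.3012, 1.1047, 0.8915, 0.6647, 0.4279, 0.1845, -0.0616, -0.3068, -0.5473, -0.7796, -1.0, -1.2053, -1.3923, -1.5582, -1.7004, -1.8169, -1.9059, -1.9659, -1.9962].
ϑ = −N·λ_min/(λ_max−λ_min) = −51·(-2*cos(pi/51))/(2−(-2*cos(pi/51))) = 51*cos(pi/51)/(cos(pi/51) + 1).
≈ 25.47579449 (to 8 d.p.).
25 ≤ 51*cos(pi/51)/(cos(pi/51) + 1) ≤ 26: both strict.

51*cos(pi/51)/(cos(pi/51) + 1)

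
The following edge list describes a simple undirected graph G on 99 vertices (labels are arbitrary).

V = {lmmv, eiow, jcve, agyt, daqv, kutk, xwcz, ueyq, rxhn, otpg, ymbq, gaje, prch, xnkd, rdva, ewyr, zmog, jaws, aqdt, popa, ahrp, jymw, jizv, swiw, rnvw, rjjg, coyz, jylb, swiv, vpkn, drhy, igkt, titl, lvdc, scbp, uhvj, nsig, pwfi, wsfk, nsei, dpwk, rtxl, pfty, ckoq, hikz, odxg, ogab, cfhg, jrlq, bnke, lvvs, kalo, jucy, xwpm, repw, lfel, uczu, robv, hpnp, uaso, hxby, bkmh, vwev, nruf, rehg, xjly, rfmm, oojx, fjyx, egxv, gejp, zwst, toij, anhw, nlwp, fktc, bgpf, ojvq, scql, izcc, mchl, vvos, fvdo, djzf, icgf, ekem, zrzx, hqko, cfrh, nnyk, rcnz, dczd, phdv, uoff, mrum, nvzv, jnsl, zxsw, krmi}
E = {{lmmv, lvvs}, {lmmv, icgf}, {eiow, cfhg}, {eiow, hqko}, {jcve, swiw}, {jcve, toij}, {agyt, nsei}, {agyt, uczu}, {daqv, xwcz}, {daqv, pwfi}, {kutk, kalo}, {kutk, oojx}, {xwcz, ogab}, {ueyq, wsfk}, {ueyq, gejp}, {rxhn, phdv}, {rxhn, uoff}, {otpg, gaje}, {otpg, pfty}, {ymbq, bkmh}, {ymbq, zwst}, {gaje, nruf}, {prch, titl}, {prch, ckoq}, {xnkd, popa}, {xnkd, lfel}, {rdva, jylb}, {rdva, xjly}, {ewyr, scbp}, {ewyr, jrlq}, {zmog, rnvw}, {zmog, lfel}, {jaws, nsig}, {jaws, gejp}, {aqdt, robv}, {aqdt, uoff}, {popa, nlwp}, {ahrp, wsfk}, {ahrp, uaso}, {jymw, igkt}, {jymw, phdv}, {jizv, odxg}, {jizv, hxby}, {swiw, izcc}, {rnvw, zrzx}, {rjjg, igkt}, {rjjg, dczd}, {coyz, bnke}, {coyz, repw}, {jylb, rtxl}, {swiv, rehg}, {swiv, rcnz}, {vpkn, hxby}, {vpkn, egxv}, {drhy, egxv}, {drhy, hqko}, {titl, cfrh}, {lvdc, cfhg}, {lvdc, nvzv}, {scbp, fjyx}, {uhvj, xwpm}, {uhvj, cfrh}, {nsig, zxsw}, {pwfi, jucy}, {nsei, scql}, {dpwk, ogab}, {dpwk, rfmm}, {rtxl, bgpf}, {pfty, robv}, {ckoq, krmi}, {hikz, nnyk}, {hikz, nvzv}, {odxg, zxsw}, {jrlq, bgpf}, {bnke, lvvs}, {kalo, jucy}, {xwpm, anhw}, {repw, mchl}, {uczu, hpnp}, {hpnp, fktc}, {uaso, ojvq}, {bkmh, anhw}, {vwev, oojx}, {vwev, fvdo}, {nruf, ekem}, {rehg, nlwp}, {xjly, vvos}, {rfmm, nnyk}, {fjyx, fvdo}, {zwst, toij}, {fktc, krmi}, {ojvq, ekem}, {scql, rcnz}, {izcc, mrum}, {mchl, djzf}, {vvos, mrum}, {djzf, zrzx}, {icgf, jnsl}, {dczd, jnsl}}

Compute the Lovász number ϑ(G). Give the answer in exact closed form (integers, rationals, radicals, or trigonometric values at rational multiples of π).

99*cos(pi/99)/(cos(pi/99) + 1)

deg(nnyk) = 2; N(nnyk) = {hikz, rfmm}.
N(kutk) = {kalo, oojx}, |N(kutk)| = 2.
N(lvvs) = {lmmv, bnke}, |N(lvvs)| = 2.
N(xwpm) = {uhvj, anhw}, |N(xwpm)| = 2.
2-regular, N=99; this is C_{99}, the 99-cycle.
A has 50 distinct eigenvalues ≈ [2.0, 1.996, 1.9839, 1.9639, 1.9359, 1.9001, 1.8567, 1.8059, 1.7477, 1.6825, 1.6105, 1.5321, 1.4475, 1.357, 1.2611, 1.1601, 1.0545, 0.9445, 0.8308, 0.7138, 0.5938, 0.4715, 0.3473, 0.2217, 0.0952, -0.0317, -0.1585, -0.2846, -0.4096, -0.5329, -0.6541, -0.7727, -0.8881, -1.0, -1.1078, -1.2112, -1.3097, -1.4029, -1.4905, -1.5721, -1.6474, -1.716, -1.7777, -1.8322, -1.8794, -1.919, -1.9509, -1.9749, -1.9909, -1.999].
Lovász: ϑ = −99(-2*cos(pi/99))/(2+-(-1)*2*cos(pi/99)) = 99*cos(pi/99)/(cos(pi/99) + 1).
ϑ(G) ≈ 49.4875.
Check 49 ≤ 99*cos(pi/99)/(cos(pi/99) + 1) ≤ 50: both strict.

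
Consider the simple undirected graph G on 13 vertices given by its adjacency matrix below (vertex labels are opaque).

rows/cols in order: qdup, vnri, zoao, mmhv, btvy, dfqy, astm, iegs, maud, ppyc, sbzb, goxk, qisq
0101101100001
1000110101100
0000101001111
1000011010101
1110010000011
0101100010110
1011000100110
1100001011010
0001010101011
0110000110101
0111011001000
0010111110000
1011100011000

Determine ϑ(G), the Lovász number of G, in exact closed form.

N(mmhv) = {qdup, dfqy, astm, maud, sbzb, qisq}, |N(mmhv)| = 6.
N(goxk) = {zoao, btvy, dfqy, astm, iegs, maud}, |N(goxk)| = 6.
N(dfqy) = {vnri, mmhv, btvy, maud, sbzb, goxk}, |N(dfqy)| = 6.
Vertex qisq has 6 neighbors: qdup, zoao, mmhv, btvy, maud, ppyc.
G on 13 vertices is 6-regular; strongly regular (13,6,2,3).
A has 3 distinct eigenvalues ≈ [6.0, 1.30278, -2.30278].
ϑ = −N·λ_min/(λ_max−λ_min) = −13·(-sqrt(13)/2 - 1/2)/(6−(-sqrt(13)/2 - 1/2)) = sqrt(13).
≈ 3.605551275 (to 9 d.p.).

sqrt(13)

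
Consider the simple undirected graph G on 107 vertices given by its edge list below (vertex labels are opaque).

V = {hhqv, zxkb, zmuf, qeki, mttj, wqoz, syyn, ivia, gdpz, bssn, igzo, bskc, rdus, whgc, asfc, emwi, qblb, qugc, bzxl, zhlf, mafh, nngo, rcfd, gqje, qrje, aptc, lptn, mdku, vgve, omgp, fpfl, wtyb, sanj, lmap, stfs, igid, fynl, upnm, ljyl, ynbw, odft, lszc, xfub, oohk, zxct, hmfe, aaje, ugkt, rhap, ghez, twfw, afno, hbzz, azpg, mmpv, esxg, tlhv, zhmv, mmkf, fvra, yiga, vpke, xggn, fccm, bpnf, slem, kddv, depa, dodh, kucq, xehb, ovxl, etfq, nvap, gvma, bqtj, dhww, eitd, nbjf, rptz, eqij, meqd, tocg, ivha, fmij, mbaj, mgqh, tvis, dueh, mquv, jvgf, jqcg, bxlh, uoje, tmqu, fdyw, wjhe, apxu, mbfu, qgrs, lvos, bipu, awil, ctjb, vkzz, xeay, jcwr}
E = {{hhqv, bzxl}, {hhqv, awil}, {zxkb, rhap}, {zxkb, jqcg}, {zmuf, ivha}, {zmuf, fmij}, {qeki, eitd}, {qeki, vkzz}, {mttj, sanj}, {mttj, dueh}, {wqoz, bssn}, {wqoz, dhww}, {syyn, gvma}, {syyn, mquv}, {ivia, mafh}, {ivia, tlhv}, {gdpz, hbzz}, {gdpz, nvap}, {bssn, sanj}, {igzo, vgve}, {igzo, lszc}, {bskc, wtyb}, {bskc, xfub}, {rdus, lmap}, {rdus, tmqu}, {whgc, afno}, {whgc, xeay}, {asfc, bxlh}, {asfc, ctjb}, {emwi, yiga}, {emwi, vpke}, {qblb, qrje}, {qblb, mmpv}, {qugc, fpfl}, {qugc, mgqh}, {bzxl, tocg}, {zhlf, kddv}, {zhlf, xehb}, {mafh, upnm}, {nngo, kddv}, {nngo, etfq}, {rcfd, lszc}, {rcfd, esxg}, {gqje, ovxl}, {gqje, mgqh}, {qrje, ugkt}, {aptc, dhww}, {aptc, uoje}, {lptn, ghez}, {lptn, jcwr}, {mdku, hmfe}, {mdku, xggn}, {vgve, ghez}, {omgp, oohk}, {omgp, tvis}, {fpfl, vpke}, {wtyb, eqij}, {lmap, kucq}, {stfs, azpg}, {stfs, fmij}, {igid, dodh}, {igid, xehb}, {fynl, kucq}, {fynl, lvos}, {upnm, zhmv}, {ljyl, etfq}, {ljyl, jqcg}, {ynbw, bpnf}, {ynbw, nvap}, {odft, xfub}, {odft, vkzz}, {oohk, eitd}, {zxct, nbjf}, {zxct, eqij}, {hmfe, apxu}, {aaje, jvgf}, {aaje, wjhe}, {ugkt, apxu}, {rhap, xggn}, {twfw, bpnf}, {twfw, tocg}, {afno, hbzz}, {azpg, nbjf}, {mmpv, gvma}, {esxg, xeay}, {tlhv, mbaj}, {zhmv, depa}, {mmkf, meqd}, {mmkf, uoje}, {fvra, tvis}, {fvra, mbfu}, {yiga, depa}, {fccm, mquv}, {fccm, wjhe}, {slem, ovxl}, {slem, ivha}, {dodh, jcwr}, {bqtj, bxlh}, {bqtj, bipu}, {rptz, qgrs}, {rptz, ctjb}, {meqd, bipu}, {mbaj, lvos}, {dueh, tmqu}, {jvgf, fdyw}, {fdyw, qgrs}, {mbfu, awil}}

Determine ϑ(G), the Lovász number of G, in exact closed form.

107*cos(pi/107)/(cos(pi/107) + 1)

N(rhap) = {zxkb, xggn}, |N(rhap)| = 2.
deg(xfub) = 2; N(xfub) = {bskc, odft}.
N(ghez) = {lptn, vgve}, |N(ghez)| = 2.
Vertex meqd has 2 neighbors: mmkf, bipu.
2-regular, N=107; the odd cycle C_{107}.
Distinct eigenvalues (to 3 d.p.): [2.0, 1.997, 1.986, 1.969, 1.945, 1.914, 1.877, 1.833, 1.783, 1.727, 1.665, 1.597, 1.524, 1.445, 1.361, 1.273, 1.18, 1.084, 0.983, 0.879, 0.772, 0.663, 0.551, 0.437, 0.322, 0.205, 0.088, -0.029, -0.147, -0.263, -0.379, -0.494, -0.607, -0.718, -0.826, -0.931, -1.034, -1.132, -1.227, -1.318, -1.404, -1.485, -1.561, -1.632, -1.697, -1.756, -1.809, -1.856, -1.897, -1.931, -1.958, -1.978, -1.992, -1.999].
λ_max=2, λ_min=-2*cos(pi/107); ϑ = −107·λ_min/(λ_max−λ_min) = 107*cos(pi/107)/(cos(pi/107) + 1).
= 53.4884684… (decimal).
α=53, χ(Ḡ)=54; ϑ=107*cos(pi/107)/(cos(pi/107) + 1) lies between (both strict).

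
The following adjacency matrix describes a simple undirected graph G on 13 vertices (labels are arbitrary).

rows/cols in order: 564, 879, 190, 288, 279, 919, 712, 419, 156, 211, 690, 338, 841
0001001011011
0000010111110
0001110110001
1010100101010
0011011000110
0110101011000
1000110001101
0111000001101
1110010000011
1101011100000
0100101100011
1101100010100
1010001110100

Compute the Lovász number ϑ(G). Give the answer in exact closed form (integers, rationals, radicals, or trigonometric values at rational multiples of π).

sqrt(13)

Vertex 712 has 6 neighbors: 564, 279, 919, 211, 690, 841.
deg(211) = 6; N(211) = {564, 879, 288, 919, 712, 419}.
Vertex 879 has 6 neighbors: 919, 419, 156, 211, 690, 338.
deg(419) = 6; N(419) = {879, 190, 288, 211, 690, 841}.
6-regular, N=13; Paley(13): SR with (k,λ,μ)=(6,2,3).
Distinct eigenvalues (to 3 d.p.): [6.0, 1.303, -2.303].
λ_max=6, λ_min=-sqrt(13)/2 - 1/2; ϑ = −13·λ_min/(λ_max−λ_min) = sqrt(13).
= 3.6055513… (decimal).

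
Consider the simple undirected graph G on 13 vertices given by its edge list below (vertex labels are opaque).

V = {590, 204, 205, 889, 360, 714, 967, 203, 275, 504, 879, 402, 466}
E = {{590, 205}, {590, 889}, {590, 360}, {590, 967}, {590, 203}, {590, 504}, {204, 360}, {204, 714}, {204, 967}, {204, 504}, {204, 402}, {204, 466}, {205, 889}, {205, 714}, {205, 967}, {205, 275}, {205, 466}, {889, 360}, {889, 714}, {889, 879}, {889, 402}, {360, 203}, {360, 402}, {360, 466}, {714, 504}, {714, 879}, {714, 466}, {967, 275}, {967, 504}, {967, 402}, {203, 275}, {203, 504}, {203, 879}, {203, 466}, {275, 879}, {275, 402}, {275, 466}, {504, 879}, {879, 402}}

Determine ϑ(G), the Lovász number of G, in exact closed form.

sqrt(13)

N(714) = {204, 205, 889, 504, 879, 466}, |N(714)| = 6.
deg(204) = 6; N(204) = {360, 714, 967, 504, 402, 466}.
Vertex 879 has 6 neighbors: 889, 714, 203, 275, 504, 402.
deg(967) = 6; N(967) = {590, 204, 205, 275, 504, 402}.
deg(v) = 6 for all v (|V|=13); strongly regular (13,6,2,3).
A has 3 distinct eigenvalues ≈ [6.0, 1.30278, -2.30278].
−13·(-sqrt(13)/2 - 1/2) / ((6)−(-sqrt(13)/2 - 1/2)) = sqrt(13) = ϑ(G).
≈ 3.60555 (to 5 d.p.).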